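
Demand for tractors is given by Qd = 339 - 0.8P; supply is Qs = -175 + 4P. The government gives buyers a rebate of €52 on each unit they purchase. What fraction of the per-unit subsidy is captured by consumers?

Pre-subsidy: 339 - 0.8P = -175 + 4P gives P* = 1285/12, Q* = 760/3.
With the rebate, buyers effectively pay Pb = Ps − 52, where Ps is the price sellers receive.
Demand in terms of Ps becomes Qd = 339 − 0.8(Ps − 52) = 380.6 - 0.8Ps. Setting this equal to supply: 380.6 - 0.8Ps = -175 + 4Ps, so Ps = 115.75.
Buyers pay Pb = 115.75 − 52 = 63.75; Q' = -175 + 4·115.75 = 288.
Buyers' price falls by P* − Pb = 1285/12 − 63.75 = 130/3; sellers' price rises by Ps − P* = 115.75 − 1285/12 = 26/3.
So consumers capture (130/3)/52 = 5/6 of each unit of subsidy.

Consumer share = 5/6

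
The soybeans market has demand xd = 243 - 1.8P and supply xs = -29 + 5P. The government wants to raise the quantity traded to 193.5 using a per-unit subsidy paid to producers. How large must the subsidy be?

Required subsidy s = 17 per unit

At x = 193.5, invert demand for the buyer price: Pb = (243 − 193.5)/1.8 = 27.5; invert supply for the seller price: Ps = (193.5 − (-29))/5 = 44.5.
The subsidy must fill the gap: s = Ps − Pb = 44.5 − 27.5 = 17.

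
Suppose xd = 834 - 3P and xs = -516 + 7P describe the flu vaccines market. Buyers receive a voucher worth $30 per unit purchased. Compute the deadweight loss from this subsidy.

Deadweight loss = $945

Pre-subsidy: 834 - 3P = -516 + 7P gives P* = 135, x* = 429.
With the rebate, buyers effectively pay Pb = Ps − 30, where Ps is the price sellers receive.
Demand in terms of Ps becomes xd = 834 − 3(Ps − 30) = 924 - 3Ps. Setting this equal to supply: 924 - 3Ps = -516 + 7Ps, so Ps = 144.
Buyers pay Pb = 144 − 30 = 114; x' = -516 + 7·144 = 492.
The subsidy expands output by 492 − 429 = 63 past the efficient level; on those units the gap between marginal cost and willingness to pay runs from 0 up to 30.
DWL = ½ × 30 × 63 = 945.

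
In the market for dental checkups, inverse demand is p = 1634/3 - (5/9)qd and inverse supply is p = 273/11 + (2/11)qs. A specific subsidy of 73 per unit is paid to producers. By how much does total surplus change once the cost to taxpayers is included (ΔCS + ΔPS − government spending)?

Net change in total surplus = -3613.5

Pre-subsidy: 1634/3 - (5/9)q = 273/11 + (2/11)q gives q* = 705 and p* = 153.
With the subsidy, sellers receive ps = pb + 73 for each unit, where pb is the price buyers pay.
On the curves, pb = 1634/3 - (5/9)q and ps = 273/11 + (2/11)q; the wedge ps − pb = 73 gives 273/11 + (2/11)q − (1634/3 - (5/9)q) = 73, so q' = 804.
Then pb = 1634/3 − (5/9)·804 = 98 and ps = 273/11 + (2/11)·804 = 171.
ΔCS = ½(705 + 804)(153 − 98) = 41497.5; ΔPS = ½(705 + 804)(171 − 153) = 13581.
Government spending = 73 × 804 = 58692.
Net change = 41497.5 + 13581 − 58692 = -3613.5. The loss equals the DWL triangle ½·73·99.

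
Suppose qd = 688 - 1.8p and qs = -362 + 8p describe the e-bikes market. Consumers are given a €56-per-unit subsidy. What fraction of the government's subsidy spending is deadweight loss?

DWL / government spending = 144/2021

Pre-subsidy: 688 - 1.8p = -362 + 8p gives p* = 750/7, q* = 3466/7.
With the rebate, buyers effectively pay pb = ps − 56, where ps is the price sellers receive.
Demand in terms of ps becomes qd = 688 − 1.8(ps − 56) = 788.8 - 1.8ps. Setting this equal to supply: 788.8 - 1.8ps = -362 + 8ps, so ps = 822/7.
Buyers pay pb = 822/7 − 56 = 430/7; q' = -362 + 8·(822/7) = 4042/7.
ΔCS = ½(3466/7 + 4042/7)(750/7 − 430/7) = 1201280/49; ΔPS = ½(3466/7 + 4042/7)(822/7 − 750/7) = 270288/49.
Government spending = 56 × 4042/7 = 32336.
DWL = ½ × 56 × (4042/7 − 3466/7) = 2304; fraction = 2304 / 32336 = 144/2021.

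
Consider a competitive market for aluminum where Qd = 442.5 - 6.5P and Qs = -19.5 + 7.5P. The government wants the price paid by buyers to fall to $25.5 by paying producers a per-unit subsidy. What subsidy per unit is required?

Required subsidy s = $14 per unit

At a buyer price of 25.5, quantity demanded is 442.5 − 6.5·25.5 = 276.75.
Sellers supply 276.75 only when they receive Ps with -19.5 + 7.5·Ps = 276.75, i.e. Ps = 39.5.
s = Ps − Pb = 39.5 − 25.5 = 14.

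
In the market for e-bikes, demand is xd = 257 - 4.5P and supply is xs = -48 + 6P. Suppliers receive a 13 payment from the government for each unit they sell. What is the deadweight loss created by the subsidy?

Deadweight loss = 1521/7

Pre-subsidy: 257 - 4.5P = -48 + 6P gives P* = 610/21, x* = 884/7.
With the subsidy, sellers receive Ps = Pb + 13 for each unit, where Pb is the price buyers pay.
Supply in terms of Pb becomes xs = -48 + 6(Pb + 13) = 30 + 6Pb. Setting this equal to demand: 257 - 4.5Pb = 30 + 6Pb, so Pb = 454/21.
Sellers receive Ps = 454/21 + 13 = 727/21; x' = 257 − 4.5·(454/21) = 1118/7.
The subsidy expands output by 1118/7 − 884/7 = 234/7 past the efficient level; on those units the gap between marginal cost and willingness to pay runs from 0 up to 13.
DWL = ½ × 13 × 234/7 = 1521/7.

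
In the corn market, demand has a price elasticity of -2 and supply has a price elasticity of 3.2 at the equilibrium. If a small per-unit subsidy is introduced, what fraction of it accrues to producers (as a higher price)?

For a small subsidy around the equilibrium, the benefit split depends on the relative slopes, which at a point are proportional to the elasticities.
Buyer share = εs/(εs + |εd|) = 3.2/(3.2 + 2) = 8/13; seller share = |εd|/(εs + |εd|) = 5/13.
So producers capture 5/13 of the subsidy.

Producer share = 5/13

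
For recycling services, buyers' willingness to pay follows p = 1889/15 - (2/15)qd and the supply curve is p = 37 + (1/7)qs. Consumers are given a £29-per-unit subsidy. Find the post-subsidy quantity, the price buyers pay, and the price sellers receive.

Pre-subsidy: 1889/15 - (2/15)q = 37 + (1/7)q gives q* = 322 and p* = 83.
With the rebate, buyers effectively pay pb = ps − 29, where ps is the price sellers receive.
On the curves, pb = 1889/15 - (2/15)q and ps = 37 + (1/7)q; the wedge ps − pb = 29 gives 37 + (1/7)q − (1889/15 - (2/15)q) = 29, so q' = 427.
Then pb = 1889/15 − (2/15)·427 = 69 and ps = 37 + (1/7)·427 = 98.

q' = 427; buyers pay £69; sellers receive £98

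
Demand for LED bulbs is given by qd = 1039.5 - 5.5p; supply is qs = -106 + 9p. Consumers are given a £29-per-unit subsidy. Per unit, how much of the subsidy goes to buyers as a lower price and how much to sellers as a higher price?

Pre-subsidy: 1039.5 - 5.5p = -106 + 9p gives p* = 79, q* = 605.
With the rebate, buyers effectively pay pb = ps − 29, where ps is the price sellers receive.
Demand in terms of ps becomes qd = 1039.5 − 5.5(ps − 29) = 1199 - 5.5ps. Setting this equal to supply: 1199 - 5.5ps = -106 + 9ps, so ps = 90.
Buyers pay pb = 90 − 29 = 61; q' = -106 + 9·90 = 704.
Buyers' price falls by p* − pb = 79 − 61 = 18; sellers' price rises by ps − p* = 90 − 79 = 11.

Buyers gain £18 per unit; sellers gain £11 per unit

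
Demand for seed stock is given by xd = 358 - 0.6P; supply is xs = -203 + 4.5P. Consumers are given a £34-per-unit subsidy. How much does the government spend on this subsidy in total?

Pre-subsidy: 358 - 0.6P = -203 + 4.5P gives P* = 110, x* = 292.
With the rebate, buyers effectively pay Pb = Ps − 34, where Ps is the price sellers receive.
Demand in terms of Ps becomes xd = 358 − 0.6(Ps − 34) = 378.4 - 0.6Ps. Setting this equal to supply: 378.4 - 0.6Ps = -203 + 4.5Ps, so Ps = 114.
Buyers pay Pb = 114 − 34 = 80; x' = -203 + 4.5·114 = 310.
Government outlay = subsidy × quantity = 34 × 310 = 10540.

Government cost = £10540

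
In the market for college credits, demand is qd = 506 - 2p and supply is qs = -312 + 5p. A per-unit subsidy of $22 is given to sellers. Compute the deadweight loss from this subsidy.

Pre-subsidy: 506 - 2p = -312 + 5p gives p* = 818/7, q* = 1906/7.
With the subsidy, sellers receive ps = pb + 22 for each unit, where pb is the price buyers pay.
Supply in terms of pb becomes qs = -312 + 5(pb + 22) = -202 + 5pb. Setting this equal to demand: 506 - 2pb = -202 + 5pb, so pb = 708/7.
Sellers receive ps = 708/7 + 22 = 862/7; q' = 506 − 2·(708/7) = 2126/7.
The subsidy expands output by 2126/7 − 1906/7 = 220/7 past the efficient level; on those units the gap between marginal cost and willingness to pay runs from 0 up to 22.
DWL = ½ × 22 × 220/7 = 2420/7.

Deadweight loss = 2420/7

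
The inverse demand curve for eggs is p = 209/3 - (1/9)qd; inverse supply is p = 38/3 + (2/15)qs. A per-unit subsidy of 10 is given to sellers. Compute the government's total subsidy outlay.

Government cost = 30150/11

Pre-subsidy: 209/3 - (1/9)q = 38/3 + (2/15)q gives q* = 2565/11 and p* = 1444/33.
With the subsidy, sellers receive ps = pb + 10 for each unit, where pb is the price buyers pay.
On the curves, pb = 209/3 - (1/9)q and ps = 38/3 + (2/15)q; the wedge ps − pb = 10 gives 38/3 + (2/15)q − (209/3 - (1/9)q) = 10, so q' = 3015/11.
Then pb = 209/3 − (1/9)·(3015/11) = 1294/33 and ps = 38/3 + (2/15)·(3015/11) = 1624/33.
Government outlay = subsidy × quantity = 10 × 3015/11 = 30150/11.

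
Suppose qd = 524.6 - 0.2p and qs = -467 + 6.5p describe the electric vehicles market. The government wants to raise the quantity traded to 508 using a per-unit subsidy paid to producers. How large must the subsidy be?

Required subsidy s = 67 per unit

At q = 508, invert demand for the buyer price: pb = (524.6 − 508)/0.2 = 83; invert supply for the seller price: ps = (508 − (-467))/6.5 = 150.
The subsidy must fill the gap: s = ps − pb = 150 − 83 = 67.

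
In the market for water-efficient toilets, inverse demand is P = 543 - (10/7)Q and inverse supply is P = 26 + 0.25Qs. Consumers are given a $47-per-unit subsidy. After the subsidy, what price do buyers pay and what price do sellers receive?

Pre-subsidy: 543 - (10/7)Q = 26 + 0.25Q gives Q* = 308 and P* = 103.
With the rebate, buyers effectively pay Pb = Ps − 47, where Ps is the price sellers receive.
On the curves, Pb = 543 - (10/7)Q and Ps = 26 + 0.25Q; the wedge Ps − Pb = 47 gives 26 + 0.25Q − (543 - (10/7)Q) = 47, so Q' = 336.
Then Pb = 543 − (10/7)·336 = 63 and Ps = 26 + 0.25·336 = 110.

Buyers pay $63; sellers receive $110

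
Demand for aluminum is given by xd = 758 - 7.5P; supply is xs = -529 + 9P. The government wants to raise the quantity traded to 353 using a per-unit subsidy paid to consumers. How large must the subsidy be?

At x = 353, invert demand for the buyer price: Pb = (758 − 353)/7.5 = 54; invert supply for the seller price: Ps = (353 − (-529))/9 = 98.
The subsidy must fill the gap: s = Ps − Pb = 98 − 54 = 44.

Required subsidy s = 44 per unit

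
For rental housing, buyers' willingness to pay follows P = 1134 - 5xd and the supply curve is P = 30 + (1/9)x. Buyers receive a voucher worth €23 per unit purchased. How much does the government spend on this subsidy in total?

Government cost = €5071.5

Pre-subsidy: 1134 - 5x = 30 + (1/9)x gives x* = 216 and P* = 54.
With the rebate, buyers effectively pay Pb = Ps − 23, where Ps is the price sellers receive.
On the curves, Pb = 1134 - 5x and Ps = 30 + (1/9)x; the wedge Ps − Pb = 23 gives 30 + (1/9)x − (1134 - 5x) = 23, so x' = 220.5.
Then Pb = 1134 − 5·220.5 = 31.5 and Ps = 30 + (1/9)·220.5 = 54.5.
Government outlay = subsidy × quantity = 23 × 220.5 = 5071.5.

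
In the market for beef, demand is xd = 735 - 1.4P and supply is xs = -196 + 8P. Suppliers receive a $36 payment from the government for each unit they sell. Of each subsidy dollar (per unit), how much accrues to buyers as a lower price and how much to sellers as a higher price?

Pre-subsidy: 735 - 1.4P = -196 + 8P gives P* = 4655/47, x* = 28028/47.
With the subsidy, sellers receive Ps = Pb + 36 for each unit, where Pb is the price buyers pay.
Supply in terms of Pb becomes xs = -196 + 8(Pb + 36) = 92 + 8Pb. Setting this equal to demand: 735 - 1.4Pb = 92 + 8Pb, so Pb = 3215/47.
Sellers receive Ps = 3215/47 + 36 = 4907/47; x' = 735 − 1.4·(3215/47) = 30044/47.
Buyers' price falls by P* − Pb = 4655/47 − 3215/47 = 1440/47; sellers' price rises by Ps − P* = 4907/47 − 4655/47 = 252/47.

Buyers gain 1440/47 per unit; sellers gain 252/47 per unit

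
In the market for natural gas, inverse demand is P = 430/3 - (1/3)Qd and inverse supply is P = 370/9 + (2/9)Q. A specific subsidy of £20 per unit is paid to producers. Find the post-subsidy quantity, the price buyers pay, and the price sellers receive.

Q' = 220; buyers pay £70; sellers receive £90

Pre-subsidy: 430/3 - (1/3)Q = 370/9 + (2/9)Q gives Q* = 184 and P* = 82.
With the subsidy, sellers receive Ps = Pb + 20 for each unit, where Pb is the price buyers pay.
On the curves, Pb = 430/3 - (1/3)Q and Ps = 370/9 + (2/9)Q; the wedge Ps − Pb = 20 gives 370/9 + (2/9)Q − (430/3 - (1/3)Q) = 20, so Q' = 220.
Then Pb = 430/3 − (1/3)·220 = 70 and Ps = 370/9 + (2/9)·220 = 90.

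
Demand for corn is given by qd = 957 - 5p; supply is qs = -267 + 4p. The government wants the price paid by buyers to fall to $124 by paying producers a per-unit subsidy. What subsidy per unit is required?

At a buyer price of 124, quantity demanded is 957 − 5·124 = 337.
Sellers supply 337 only when they receive ps with -267 + 4·ps = 337, i.e. ps = 151.
s = ps − pb = 151 − 124 = 27.

Required subsidy s = $27 per unit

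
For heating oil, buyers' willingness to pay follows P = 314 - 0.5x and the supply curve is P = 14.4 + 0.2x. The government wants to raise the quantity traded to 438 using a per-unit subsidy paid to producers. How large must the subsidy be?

Required subsidy s = 7 per unit

At x = 438, from the demand curve buyers pay Pb = 314 − 0.5·438 = 95; from the supply curve sellers need Ps = 14.4 + 0.2·438 = 102.
The subsidy must fill the gap: s = Ps − Pb = 102 − 95 = 7.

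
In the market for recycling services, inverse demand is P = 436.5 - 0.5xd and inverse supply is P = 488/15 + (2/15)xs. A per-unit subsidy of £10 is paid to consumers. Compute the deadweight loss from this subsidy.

Pre-subsidy: 436.5 - 0.5x = 488/15 + (2/15)x gives x* = 12119/19 and P* = 2234/19.
With the rebate, buyers effectively pay Pb = Ps − 10, where Ps is the price sellers receive.
On the curves, Pb = 436.5 - 0.5x and Ps = 488/15 + (2/15)x; the wedge Ps − Pb = 10 gives 488/15 + (2/15)x − (436.5 - 0.5x) = 10, so x' = 12419/19.
Then Pb = 436.5 − 0.5·(12419/19) = 2084/19 and Ps = 488/15 + (2/15)·(12419/19) = 2274/19.
The subsidy expands output by 12419/19 − 12119/19 = 300/19 past the efficient level; on those units the gap between marginal cost and willingness to pay runs from 0 up to 10.
DWL = ½ × 10 × 300/19 = 1500/19.

Deadweight loss = 1500/19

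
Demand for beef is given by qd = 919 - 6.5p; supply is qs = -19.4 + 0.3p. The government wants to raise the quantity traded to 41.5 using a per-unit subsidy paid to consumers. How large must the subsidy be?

Required subsidy s = 68 per unit

At q = 41.5, invert demand for the buyer price: pb = (919 − 41.5)/6.5 = 135; invert supply for the seller price: ps = (41.5 − (-19.4))/0.3 = 203.
The subsidy must fill the gap: s = ps − pb = 203 − 135 = 68.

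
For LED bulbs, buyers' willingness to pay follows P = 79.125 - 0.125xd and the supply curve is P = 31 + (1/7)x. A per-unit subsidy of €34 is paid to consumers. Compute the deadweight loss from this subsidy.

Pre-subsidy: 79.125 - 0.125x = 31 + (1/7)x gives x* = 539/3 and P* = 170/3.
With the rebate, buyers effectively pay Pb = Ps − 34, where Ps is the price sellers receive.
On the curves, Pb = 79.125 - 0.125x and Ps = 31 + (1/7)x; the wedge Ps − Pb = 34 gives 31 + (1/7)x − (79.125 - 0.125x) = 34, so x' = 306.6.
Then Pb = 79.125 − 0.125·306.6 = 40.8 and Ps = 31 + (1/7)·306.6 = 74.8.
The subsidy expands output by 306.6 − 539/3 = 1904/15 past the efficient level; on those units the gap between marginal cost and willingness to pay runs from 0 up to 34.
DWL = ½ × 34 × 1904/15 = 32368/15.

Deadweight loss = 32368/15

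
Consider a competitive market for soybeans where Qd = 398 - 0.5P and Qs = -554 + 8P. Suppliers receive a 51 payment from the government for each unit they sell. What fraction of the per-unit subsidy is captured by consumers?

Consumer share = 16/17

Pre-subsidy: 398 - 0.5P = -554 + 8P gives P* = 112, Q* = 342.
With the subsidy, sellers receive Ps = Pb + 51 for each unit, where Pb is the price buyers pay.
Supply in terms of Pb becomes Qs = -554 + 8(Pb + 51) = -146 + 8Pb. Setting this equal to demand: 398 - 0.5Pb = -146 + 8Pb, so Pb = 64.
Sellers receive Ps = 64 + 51 = 115; Q' = 398 − 0.5·64 = 366.
Buyers' price falls by P* − Pb = 112 − 64 = 48; sellers' price rises by Ps − P* = 115 − 112 = 3.
So consumers capture 48/51 = 16/17 of each unit of subsidy.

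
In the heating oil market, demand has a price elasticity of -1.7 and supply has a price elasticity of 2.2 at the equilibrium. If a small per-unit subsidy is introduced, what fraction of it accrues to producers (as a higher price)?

Producer share = 17/39

For a small subsidy around the equilibrium, the benefit split depends on the relative slopes, which at a point are proportional to the elasticities.
Buyer share = εs/(εs + |εd|) = 2.2/(2.2 + 1.7) = 22/39; seller share = |εd|/(εs + |εd|) = 17/39.
So producers capture 17/39 of the subsidy.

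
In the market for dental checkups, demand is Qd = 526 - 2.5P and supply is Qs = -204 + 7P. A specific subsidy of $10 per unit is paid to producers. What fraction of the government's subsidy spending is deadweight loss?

Pre-subsidy: 526 - 2.5P = -204 + 7P gives P* = 1460/19, Q* = 6344/19.
With the subsidy, sellers receive Ps = Pb + 10 for each unit, where Pb is the price buyers pay.
Supply in terms of Pb becomes Qs = -204 + 7(Pb + 10) = -134 + 7Pb. Setting this equal to demand: 526 - 2.5Pb = -134 + 7Pb, so Pb = 1320/19.
Sellers receive Ps = 1320/19 + 10 = 1510/19; Q' = 526 − 2.5·(1320/19) = 6694/19.
ΔCS = ½(6344/19 + 6694/19)(1460/19 − 1320/19) = 912660/361; ΔPS = ½(6344/19 + 6694/19)(1510/19 − 1460/19) = 325950/361.
Government spending = 10 × 6694/19 = 66940/19.
DWL = ½ × 10 × (6694/19 − 6344/19) = 1750/19; fraction = (1750/19) / (66940/19) = 175/6694.

DWL / government spending = 175/6694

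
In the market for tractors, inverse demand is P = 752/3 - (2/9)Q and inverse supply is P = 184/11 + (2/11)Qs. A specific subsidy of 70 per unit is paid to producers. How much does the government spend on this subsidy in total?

Government cost = 52657.5

Pre-subsidy: 752/3 - (2/9)Q = 184/11 + (2/11)Q gives Q* = 579 and P* = 122.
With the subsidy, sellers receive Ps = Pb + 70 for each unit, where Pb is the price buyers pay.
On the curves, Pb = 752/3 - (2/9)Q and Ps = 184/11 + (2/11)Q; the wedge Ps − Pb = 70 gives 184/11 + (2/11)Q − (752/3 - (2/9)Q) = 70, so Q' = 752.25.
Then Pb = 752/3 − (2/9)·752.25 = 83.5 and Ps = 184/11 + (2/11)·752.25 = 153.5.
Government outlay = subsidy × quantity = 70 × 752.25 = 52657.5.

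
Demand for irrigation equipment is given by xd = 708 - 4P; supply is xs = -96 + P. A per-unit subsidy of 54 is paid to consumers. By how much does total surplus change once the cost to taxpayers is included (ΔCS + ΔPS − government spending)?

Pre-subsidy: 708 - 4P = -96 + P gives P* = 160.8, x* = 64.8.
With the rebate, buyers effectively pay Pb = Ps − 54, where Ps is the price sellers receive.
Demand in terms of Ps becomes xd = 708 − 4(Ps − 54) = 924 - 4Ps. Setting this equal to supply: 924 - 4Ps = -96 + Ps, so Ps = 204.
Buyers pay Pb = 204 − 54 = 150; x' = -96 + 1·204 = 108.
ΔCS = ½(64.8 + 108)(160.8 − 150) = 933.12; ΔPS = ½(64.8 + 108)(204 − 160.8) = 3732.48.
Government spending = 54 × 108 = 5832.
Net change = 933.12 + 3732.48 − 5832 = -1166.4. The loss equals the DWL triangle ½·54·43.2.

Net change in total surplus = -1166.4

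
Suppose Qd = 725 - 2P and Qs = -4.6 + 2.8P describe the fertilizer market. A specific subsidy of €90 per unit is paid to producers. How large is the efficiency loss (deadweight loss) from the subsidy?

Deadweight loss = €4725

Pre-subsidy: 725 - 2P = -4.6 + 2.8P gives P* = 152, Q* = 421.
With the subsidy, sellers receive Ps = Pb + 90 for each unit, where Pb is the price buyers pay.
Supply in terms of Pb becomes Qs = -4.6 + 2.8(Pb + 90) = 247.4 + 2.8Pb. Setting this equal to demand: 725 - 2Pb = 247.4 + 2.8Pb, so Pb = 99.5.
Sellers receive Ps = 99.5 + 90 = 189.5; Q' = 725 − 2·99.5 = 526.
The subsidy expands output by 526 − 421 = 105 past the efficient level; on those units the gap between marginal cost and willingness to pay runs from 0 up to 90.
DWL = ½ × 90 × 105 = 4725.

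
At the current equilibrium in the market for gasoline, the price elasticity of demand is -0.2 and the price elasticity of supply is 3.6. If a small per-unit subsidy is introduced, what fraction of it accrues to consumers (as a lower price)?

For a small subsidy around the equilibrium, the benefit split depends on the relative slopes, which at a point are proportional to the elasticities.
Buyer share = εs/(εs + |εd|) = 3.6/(3.6 + 0.2) = 18/19; seller share = |εd|/(εs + |εd|) = 1/19.

Consumer share = 18/19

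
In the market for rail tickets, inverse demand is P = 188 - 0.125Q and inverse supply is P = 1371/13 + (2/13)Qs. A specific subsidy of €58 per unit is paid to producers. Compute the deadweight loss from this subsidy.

Deadweight loss = €6032

Pre-subsidy: 188 - 0.125Q = 1371/13 + (2/13)Q gives Q* = 296 and P* = 151.
With the subsidy, sellers receive Ps = Pb + 58 for each unit, where Pb is the price buyers pay.
On the curves, Pb = 188 - 0.125Q and Ps = 1371/13 + (2/13)Q; the wedge Ps − Pb = 58 gives 1371/13 + (2/13)Q − (188 - 0.125Q) = 58, so Q' = 504.
Then Pb = 188 − 0.125·504 = 125 and Ps = 1371/13 + (2/13)·504 = 183.
The subsidy expands output by 504 − 296 = 208 past the efficient level; on those units the gap between marginal cost and willingness to pay runs from 0 up to 58.
DWL = ½ × 58 × 208 = 6032.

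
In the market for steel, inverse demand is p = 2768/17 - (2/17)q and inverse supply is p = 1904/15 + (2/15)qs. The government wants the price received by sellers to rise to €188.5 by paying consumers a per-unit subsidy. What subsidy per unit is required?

At a seller price of 188.5, quantity supplied is -952 + 7.5·188.5 = 461.75.
Buyers absorb 461.75 only when they pay pb = 2768/17 − (2/17)·461.75 = 108.5.
s = ps − pb = 188.5 − 108.5 = 80.

Required subsidy s = €80 per unit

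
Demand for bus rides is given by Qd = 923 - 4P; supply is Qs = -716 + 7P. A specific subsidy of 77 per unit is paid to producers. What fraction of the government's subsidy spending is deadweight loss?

DWL / government spending = 98/523

Pre-subsidy: 923 - 4P = -716 + 7P gives P* = 149, Q* = 327.
With the subsidy, sellers receive Ps = Pb + 77 for each unit, where Pb is the price buyers pay.
Supply in terms of Pb becomes Qs = -716 + 7(Pb + 77) = -177 + 7Pb. Setting this equal to demand: 923 - 4Pb = -177 + 7Pb, so Pb = 100.
Sellers receive Ps = 100 + 77 = 177; Q' = 923 − 4·100 = 523.
ΔCS = ½(327 + 523)(149 − 100) = 20825; ΔPS = ½(327 + 523)(177 − 149) = 11900.
Government spending = 77 × 523 = 40271.
DWL = ½ × 77 × (523 − 327) = 7546; fraction = 7546 / 40271 = 98/523.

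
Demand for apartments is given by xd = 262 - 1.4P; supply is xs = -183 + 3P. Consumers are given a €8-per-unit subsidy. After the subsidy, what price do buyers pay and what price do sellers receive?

Pre-subsidy: 262 - 1.4P = -183 + 3P gives P* = 2225/22, x* = 2649/22.
With the rebate, buyers effectively pay Pb = Ps − 8, where Ps is the price sellers receive.
Demand in terms of Ps becomes xd = 262 − 1.4(Ps − 8) = 273.2 - 1.4Ps. Setting this equal to supply: 273.2 - 1.4Ps = -183 + 3Ps, so Ps = 2281/22.
Buyers pay Pb = 2281/22 − 8 = 2105/22; x' = -183 + 3·(2281/22) = 2817/22.

Buyers pay 2105/22; sellers receive 2281/22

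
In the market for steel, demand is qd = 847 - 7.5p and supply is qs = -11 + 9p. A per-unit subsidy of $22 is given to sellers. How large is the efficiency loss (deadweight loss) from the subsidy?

Pre-subsidy: 847 - 7.5p = -11 + 9p gives p* = 52, q* = 457.
With the subsidy, sellers receive ps = pb + 22 for each unit, where pb is the price buyers pay.
Supply in terms of pb becomes qs = -11 + 9(pb + 22) = 187 + 9pb. Setting this equal to demand: 847 - 7.5pb = 187 + 9pb, so pb = 40.
Sellers receive ps = 40 + 22 = 62; q' = 847 − 7.5·40 = 547.
The subsidy expands output by 547 − 457 = 90 past the efficient level; on those units the gap between marginal cost and willingness to pay runs from 0 up to 22.
DWL = ½ × 22 × 90 = 990.

Deadweight loss = $990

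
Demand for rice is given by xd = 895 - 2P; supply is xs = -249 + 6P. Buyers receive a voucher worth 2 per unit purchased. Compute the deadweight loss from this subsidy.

Pre-subsidy: 895 - 2P = -249 + 6P gives P* = 143, x* = 609.
With the rebate, buyers effectively pay Pb = Ps − 2, where Ps is the price sellers receive.
Demand in terms of Ps becomes xd = 895 − 2(Ps − 2) = 899 - 2Ps. Setting this equal to supply: 899 - 2Ps = -249 + 6Ps, so Ps = 143.5.
Buyers pay Pb = 143.5 − 2 = 141.5; x' = -249 + 6·143.5 = 612.
The subsidy expands output by 612 − 609 = 3 past the efficient level; on those units the gap between marginal cost and willingness to pay runs from 0 up to 2.
DWL = ½ × 2 × 3 = 3.

Deadweight loss = 3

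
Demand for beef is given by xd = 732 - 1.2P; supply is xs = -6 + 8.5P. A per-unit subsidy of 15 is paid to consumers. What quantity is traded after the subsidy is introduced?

Pre-subsidy: 732 - 1.2P = -6 + 8.5P gives P* = 7380/97, x* = 62148/97.
With the rebate, buyers effectively pay Pb = Ps − 15, where Ps is the price sellers receive.
Demand in terms of Ps becomes xd = 732 − 1.2(Ps − 15) = 750 - 1.2Ps. Setting this equal to supply: 750 - 1.2Ps = -6 + 8.5Ps, so Ps = 7560/97.
Buyers pay Pb = 7560/97 − 15 = 6105/97; x' = -6 + 8.5·(7560/97) = 63678/97.

x' = 63678/97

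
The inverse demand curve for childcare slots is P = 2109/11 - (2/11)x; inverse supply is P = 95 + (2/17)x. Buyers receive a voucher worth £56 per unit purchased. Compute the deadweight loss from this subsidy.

Deadweight loss = £5236

Pre-subsidy: 2109/11 - (2/11)x = 95 + (2/17)x gives x* = 323 and P* = 133.
With the rebate, buyers effectively pay Pb = Ps − 56, where Ps is the price sellers receive.
On the curves, Pb = 2109/11 - (2/11)x and Ps = 95 + (2/17)x; the wedge Ps − Pb = 56 gives 95 + (2/17)x − (2109/11 - (2/11)x) = 56, so x' = 510.
Then Pb = 2109/11 − (2/11)·510 = 99 and Ps = 95 + (2/17)·510 = 155.
The subsidy expands output by 510 − 323 = 187 past the efficient level; on those units the gap between marginal cost and willingness to pay runs from 0 up to 56.
DWL = ½ × 56 × 187 = 5236.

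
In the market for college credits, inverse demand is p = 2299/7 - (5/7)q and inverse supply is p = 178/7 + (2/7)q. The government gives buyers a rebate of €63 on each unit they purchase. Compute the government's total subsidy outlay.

Pre-subsidy: 2299/7 - (5/7)q = 178/7 + (2/7)q gives q* = 303 and p* = 112.
With the rebate, buyers effectively pay pb = ps − 63, where ps is the price sellers receive.
On the curves, pb = 2299/7 - (5/7)q and ps = 178/7 + (2/7)q; the wedge ps − pb = 63 gives 178/7 + (2/7)q − (2299/7 - (5/7)q) = 63, so q' = 366.
Then pb = 2299/7 − (5/7)·366 = 67 and ps = 178/7 + (2/7)·366 = 130.
Government outlay = subsidy × quantity = 63 × 366 = 23058.

Government cost = €23058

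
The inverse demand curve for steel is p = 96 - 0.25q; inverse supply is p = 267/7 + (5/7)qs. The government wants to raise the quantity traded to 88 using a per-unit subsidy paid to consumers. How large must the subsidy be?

At q = 88, from the demand curve buyers pay pb = 96 − 0.25·88 = 74; from the supply curve sellers need ps = 267/7 + (5/7)·88 = 101.
The subsidy must fill the gap: s = ps − pb = 101 − 74 = 27.

Required subsidy s = 27 per unit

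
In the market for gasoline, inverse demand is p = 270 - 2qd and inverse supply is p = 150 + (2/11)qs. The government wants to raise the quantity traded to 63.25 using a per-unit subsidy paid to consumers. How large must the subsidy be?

At q = 63.25, from the demand curve buyers pay pb = 270 − 2·63.25 = 143.5; from the supply curve sellers need ps = 150 + (2/11)·63.25 = 161.5.
The subsidy must fill the gap: s = ps − pb = 161.5 − 143.5 = 18.

Required subsidy s = 18 per unit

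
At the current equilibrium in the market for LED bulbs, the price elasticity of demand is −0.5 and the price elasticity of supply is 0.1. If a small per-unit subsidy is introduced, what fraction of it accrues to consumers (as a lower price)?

Consumer share = 1/6

For a small subsidy around the equilibrium, the benefit split depends on the relative slopes, which at a point are proportional to the elasticities.
Buyer share = εs/(εs + |εd|) = 0.1/(0.1 + 0.5) = 1/6; seller share = |εd|/(εs + |εd|) = 5/6.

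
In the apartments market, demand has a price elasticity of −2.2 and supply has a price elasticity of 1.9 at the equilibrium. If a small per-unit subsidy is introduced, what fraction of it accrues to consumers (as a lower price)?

For a small subsidy around the equilibrium, the benefit split depends on the relative slopes, which at a point are proportional to the elasticities.
Buyer share = εs/(εs + |εd|) = 1.9/(1.9 + 2.2) = 19/41; seller share = |εd|/(εs + |εd|) = 22/41.

Consumer share = 19/41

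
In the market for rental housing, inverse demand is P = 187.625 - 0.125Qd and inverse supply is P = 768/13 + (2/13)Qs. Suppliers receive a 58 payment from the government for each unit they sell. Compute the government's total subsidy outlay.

Pre-subsidy: 187.625 - 0.125Q = 768/13 + (2/13)Q gives Q* = 461 and P* = 130.
With the subsidy, sellers receive Ps = Pb + 58 for each unit, where Pb is the price buyers pay.
On the curves, Pb = 187.625 - 0.125Q and Ps = 768/13 + (2/13)Q; the wedge Ps − Pb = 58 gives 768/13 + (2/13)Q − (187.625 - 0.125Q) = 58, so Q' = 669.
Then Pb = 187.625 − 0.125·669 = 104 and Ps = 768/13 + (2/13)·669 = 162.
Government outlay = subsidy × quantity = 58 × 669 = 38802.

Government cost = 38802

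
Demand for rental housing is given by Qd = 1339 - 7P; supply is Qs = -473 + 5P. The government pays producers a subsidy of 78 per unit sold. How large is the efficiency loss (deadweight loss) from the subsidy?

Pre-subsidy: 1339 - 7P = -473 + 5P gives P* = 151, Q* = 282.
With the subsidy, sellers receive Ps = Pb + 78 for each unit, where Pb is the price buyers pay.
Supply in terms of Pb becomes Qs = -473 + 5(Pb + 78) = -83 + 5Pb. Setting this equal to demand: 1339 - 7Pb = -83 + 5Pb, so Pb = 118.5.
Sellers receive Ps = 118.5 + 78 = 196.5; Q' = 1339 − 7·118.5 = 509.5.
The subsidy expands output by 509.5 − 282 = 227.5 past the efficient level; on those units the gap between marginal cost and willingness to pay runs from 0 up to 78.
DWL = ½ × 78 × 227.5 = 8872.5.

Deadweight loss = 8872.5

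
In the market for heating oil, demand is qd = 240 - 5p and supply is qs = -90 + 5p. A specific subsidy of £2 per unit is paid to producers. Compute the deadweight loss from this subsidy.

Deadweight loss = £5

Pre-subsidy: 240 - 5p = -90 + 5p gives p* = 33, q* = 75.
With the subsidy, sellers receive ps = pb + 2 for each unit, where pb is the price buyers pay.
Supply in terms of pb becomes qs = -90 + 5(pb + 2) = -80 + 5pb. Setting this equal to demand: 240 - 5pb = -80 + 5pb, so pb = 32.
Sellers receive ps = 32 + 2 = 34; q' = 240 − 5·32 = 80.
The subsidy expands output by 80 − 75 = 5 past the efficient level; on those units the gap between marginal cost and willingness to pay runs from 0 up to 2.
DWL = ½ × 2 × 5 = 5.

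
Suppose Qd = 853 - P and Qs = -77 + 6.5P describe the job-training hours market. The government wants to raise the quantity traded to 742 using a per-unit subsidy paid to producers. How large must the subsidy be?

Required subsidy s = 15 per unit

At Q = 742, invert demand for the buyer price: Pb = (853 − 742)/1 = 111; invert supply for the seller price: Ps = (742 − (-77))/6.5 = 126.
The subsidy must fill the gap: s = Ps − Pb = 126 − 111 = 15.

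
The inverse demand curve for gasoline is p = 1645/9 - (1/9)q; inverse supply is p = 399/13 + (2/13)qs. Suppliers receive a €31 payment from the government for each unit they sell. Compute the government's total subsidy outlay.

Government cost = €21421

Pre-subsidy: 1645/9 - (1/9)q = 399/13 + (2/13)q gives q* = 574 and p* = 119.
With the subsidy, sellers receive ps = pb + 31 for each unit, where pb is the price buyers pay.
On the curves, pb = 1645/9 - (1/9)q and ps = 399/13 + (2/13)q; the wedge ps − pb = 31 gives 399/13 + (2/13)q − (1645/9 - (1/9)q) = 31, so q' = 691.
Then pb = 1645/9 − (1/9)·691 = 106 and ps = 399/13 + (2/13)·691 = 137.
Government outlay = subsidy × quantity = 31 × 691 = 21421.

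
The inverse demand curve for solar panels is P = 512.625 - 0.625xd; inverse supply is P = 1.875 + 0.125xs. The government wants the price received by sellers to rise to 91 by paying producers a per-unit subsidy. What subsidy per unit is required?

Required subsidy s = 24 per unit

At a seller price of 91, quantity supplied is -15 + 8·91 = 713.
Buyers absorb 713 only when they pay Pb = 512.625 − 0.625·713 = 67.
s = Ps − Pb = 91 − 67 = 24.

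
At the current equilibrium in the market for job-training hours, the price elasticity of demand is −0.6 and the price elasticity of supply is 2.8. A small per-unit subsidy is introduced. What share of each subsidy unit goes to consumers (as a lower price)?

Consumer share = 14/17

For a small subsidy around the equilibrium, the benefit split depends on the relative slopes, which at a point are proportional to the elasticities.
Buyer share = εs/(εs + |εd|) = 2.8/(2.8 + 0.6) = 14/17; seller share = |εd|/(εs + |εd|) = 3/17.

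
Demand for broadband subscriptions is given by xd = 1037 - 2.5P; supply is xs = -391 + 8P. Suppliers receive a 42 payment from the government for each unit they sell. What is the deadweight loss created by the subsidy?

Pre-subsidy: 1037 - 2.5P = -391 + 8P gives P* = 136, x* = 697.
With the subsidy, sellers receive Ps = Pb + 42 for each unit, where Pb is the price buyers pay.
Supply in terms of Pb becomes xs = -391 + 8(Pb + 42) = -55 + 8Pb. Setting this equal to demand: 1037 - 2.5Pb = -55 + 8Pb, so Pb = 104.
Sellers receive Ps = 104 + 42 = 146; x' = 1037 − 2.5·104 = 777.
The subsidy expands output by 777 − 697 = 80 past the efficient level; on those units the gap between marginal cost and willingness to pay runs from 0 up to 42.
DWL = ½ × 42 × 80 = 1680.

Deadweight loss = 1680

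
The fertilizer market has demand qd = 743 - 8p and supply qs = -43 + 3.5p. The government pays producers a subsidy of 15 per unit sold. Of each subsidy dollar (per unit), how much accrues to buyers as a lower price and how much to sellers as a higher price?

Pre-subsidy: 743 - 8p = -43 + 3.5p gives p* = 1572/23, q* = 4513/23.
With the subsidy, sellers receive ps = pb + 15 for each unit, where pb is the price buyers pay.
Supply in terms of pb becomes qs = -43 + 3.5(pb + 15) = 9.5 + 3.5pb. Setting this equal to demand: 743 - 8pb = 9.5 + 3.5pb, so pb = 1467/23.
Sellers receive ps = 1467/23 + 15 = 1812/23; q' = 743 − 8·(1467/23) = 5353/23.
Buyers' price falls by p* − pb = 1572/23 − 1467/23 = 105/23; sellers' price rises by ps − p* = 1812/23 − 1572/23 = 240/23.

Buyers gain 105/23 per unit; sellers gain 240/23 per unit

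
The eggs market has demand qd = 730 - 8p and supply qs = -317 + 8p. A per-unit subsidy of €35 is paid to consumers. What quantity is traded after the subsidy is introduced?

q' = 346.5

Pre-subsidy: 730 - 8p = -317 + 8p gives p* = 65.4375, q* = 206.5.
With the rebate, buyers effectively pay pb = ps − 35, where ps is the price sellers receive.
Demand in terms of ps becomes qd = 730 − 8(ps − 35) = 1010 - 8ps. Setting this equal to supply: 1010 - 8ps = -317 + 8ps, so ps = 82.9375.
Buyers pay pb = 82.9375 − 35 = 47.9375; q' = -317 + 8·82.9375 = 346.5.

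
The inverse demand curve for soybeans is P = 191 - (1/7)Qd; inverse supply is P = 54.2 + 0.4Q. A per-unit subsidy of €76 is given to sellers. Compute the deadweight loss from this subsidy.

Pre-subsidy: 191 - (1/7)Q = 54.2 + 0.4Q gives Q* = 252 and P* = 155.
With the subsidy, sellers receive Ps = Pb + 76 for each unit, where Pb is the price buyers pay.
On the curves, Pb = 191 - (1/7)Q and Ps = 54.2 + 0.4Q; the wedge Ps − Pb = 76 gives 54.2 + 0.4Q − (191 - (1/7)Q) = 76, so Q' = 392.
Then Pb = 191 − (1/7)·392 = 135 and Ps = 54.2 + 0.4·392 = 211.
The subsidy expands output by 392 − 252 = 140 past the efficient level; on those units the gap between marginal cost and willingness to pay runs from 0 up to 76.
DWL = ½ × 76 × 140 = 5320.

Deadweight loss = €5320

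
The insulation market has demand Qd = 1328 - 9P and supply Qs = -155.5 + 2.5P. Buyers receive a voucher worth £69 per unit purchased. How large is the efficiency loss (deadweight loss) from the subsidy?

Deadweight loss = £4657.5

Pre-subsidy: 1328 - 9P = -155.5 + 2.5P gives P* = 129, Q* = 167.
With the rebate, buyers effectively pay Pb = Ps − 69, where Ps is the price sellers receive.
Demand in terms of Ps becomes Qd = 1328 − 9(Ps − 69) = 1949 - 9Ps. Setting this equal to supply: 1949 - 9Ps = -155.5 + 2.5Ps, so Ps = 183.
Buyers pay Pb = 183 − 69 = 114; Q' = -155.5 + 2.5·183 = 302.
The subsidy expands output by 302 − 167 = 135 past the efficient level; on those units the gap between marginal cost and willingness to pay runs from 0 up to 69.
DWL = ½ × 69 × 135 = 4657.5.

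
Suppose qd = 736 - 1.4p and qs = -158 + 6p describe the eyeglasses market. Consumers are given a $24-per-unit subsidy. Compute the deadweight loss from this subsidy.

Deadweight loss = 12096/37

Pre-subsidy: 736 - 1.4p = -158 + 6p gives p* = 4470/37, q* = 20974/37.
With the rebate, buyers effectively pay pb = ps − 24, where ps is the price sellers receive.
Demand in terms of ps becomes qd = 736 − 1.4(ps − 24) = 769.6 - 1.4ps. Setting this equal to supply: 769.6 - 1.4ps = -158 + 6ps, so ps = 4638/37.
Buyers pay pb = 4638/37 − 24 = 3750/37; q' = -158 + 6·(4638/37) = 21982/37.
The subsidy expands output by 21982/37 − 20974/37 = 1008/37 past the efficient level; on those units the gap between marginal cost and willingness to pay runs from 0 up to 24.
DWL = ½ × 24 × 1008/37 = 12096/37.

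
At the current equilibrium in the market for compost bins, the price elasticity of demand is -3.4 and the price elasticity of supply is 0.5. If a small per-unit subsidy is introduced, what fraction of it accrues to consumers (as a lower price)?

Consumer share = 5/39

For a small subsidy around the equilibrium, the benefit split depends on the relative slopes, which at a point are proportional to the elasticities.
Buyer share = εs/(εs + |εd|) = 0.5/(0.5 + 3.4) = 5/39; seller share = |εd|/(εs + |εd|) = 34/39.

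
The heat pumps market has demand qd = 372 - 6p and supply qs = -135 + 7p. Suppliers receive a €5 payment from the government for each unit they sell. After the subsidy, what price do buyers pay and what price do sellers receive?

Buyers pay 472/13; sellers receive 537/13

Pre-subsidy: 372 - 6p = -135 + 7p gives p* = 39, q* = 138.
With the subsidy, sellers receive ps = pb + 5 for each unit, where pb is the price buyers pay.
Supply in terms of pb becomes qs = -135 + 7(pb + 5) = -100 + 7pb. Setting this equal to demand: 372 - 6pb = -100 + 7pb, so pb = 472/13.
Sellers receive ps = 472/13 + 5 = 537/13; q' = 372 − 6·(472/13) = 2004/13.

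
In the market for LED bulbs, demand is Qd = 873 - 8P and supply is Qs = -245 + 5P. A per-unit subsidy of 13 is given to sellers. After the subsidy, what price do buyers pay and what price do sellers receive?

Buyers pay 81; sellers receive 94

Pre-subsidy: 873 - 8P = -245 + 5P gives P* = 86, Q* = 185.
With the subsidy, sellers receive Ps = Pb + 13 for each unit, where Pb is the price buyers pay.
Supply in terms of Pb becomes Qs = -245 + 5(Pb + 13) = -180 + 5Pb. Setting this equal to demand: 873 - 8Pb = -180 + 5Pb, so Pb = 81.
Sellers receive Ps = 81 + 13 = 94; Q' = 873 − 8·81 = 225.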